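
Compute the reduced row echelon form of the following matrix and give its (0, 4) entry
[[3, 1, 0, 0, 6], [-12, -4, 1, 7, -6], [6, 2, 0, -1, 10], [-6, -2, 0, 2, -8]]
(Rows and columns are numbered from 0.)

2

R1 → 1/3·R1
  [   1  1/3  0   0   2 ]
  [ -12   -4  1   7  -6 ]
  [   6    2  0  -1  10 ]
  [  -6   -2  0   2  -8 ]
R2 → R2 + 12·R1
  [  1  1/3  0   0   2 ]
  [  0    0  1   7  18 ]
  [  6    2  0  -1  10 ]
  [ -6   -2  0   2  -8 ]
R3 → R3 − 6·R1
  [  1  1/3  0   0   2 ]
  [  0    0  1   7  18 ]
  [  0    0  0  -1  -2 ]
  [ -6   -2  0   2  -8 ]
R4 → R4 + 6·R1
  [ 1  1/3  0   0   2 ]
  [ 0    0  1   7  18 ]
  [ 0    0  0  -1  -2 ]
  [ 0    0  0   2   4 ]
R3 → -1·R3
  [ 1  1/3  0  0   2 ]
  [ 0    0  1  7  18 ]
  [ 0    0  0  1   2 ]
  [ 0    0  0  2   4 ]
R4 → R4 − 2·R3
  [ 1  1/3  0  0   2 ]
  [ 0    0  1  7  18 ]
  [ 0    0  0  1   2 ]
  [ 0    0  0  0   0 ]
R2 → R2 − 7·R3
  [ 1  1/3  0  0  2 ]
  [ 0    0  1  0  4 ]
  [ 0    0  0  1  2 ]
  [ 0    0  0  0  0 ]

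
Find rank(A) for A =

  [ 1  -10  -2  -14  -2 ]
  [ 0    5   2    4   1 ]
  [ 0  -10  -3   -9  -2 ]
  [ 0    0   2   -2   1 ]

Multiply r2 by 1/5.
Add 10 times r2 to r3.
Subtract 2 times r3 from r4.
Subtract 1/5 times r4 from r2.
Add 2 times r4 to r1.
Subtract 2/5 times r3 from r2.
Add 2 times r3 to r1.
Add 10 times r2 to r1.
The reduced form has 4 nonzero rows.

rank = 4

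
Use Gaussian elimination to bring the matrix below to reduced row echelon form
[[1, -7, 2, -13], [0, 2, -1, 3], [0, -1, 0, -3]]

[[1, 0, 0, 2], [0, 1, 0, 3], [0, 0, 1, 3]]

R2 → 1/2·R2
  [ 1  -7     2  -13 ]
  [ 0   1  -1/2  3/2 ]
  [ 0  -1     0   -3 ]
R3 → R3 + R2
  [ 1  -7     2   -13 ]
  [ 0   1  -1/2   3/2 ]
  [ 0   0  -1/2  -3/2 ]
R3 → -2·R3
  [ 1  -7     2  -13 ]
  [ 0   1  -1/2  3/2 ]
  [ 0   0     1    3 ]
R2 → R2 + 1/2·R3
  [ 1  -7  2  -13 ]
  [ 0   1  0    3 ]
  [ 0   0  1    3 ]
R1 → R1 − 2·R3
  [ 1  -7  0  -19 ]
  [ 0   1  0    3 ]
  [ 0   0  1    3 ]
R1 → R1 + 7·R2
  [ 1  0  0  2 ]
  [ 0  1  0  3 ]
  [ 0  0  1  3 ]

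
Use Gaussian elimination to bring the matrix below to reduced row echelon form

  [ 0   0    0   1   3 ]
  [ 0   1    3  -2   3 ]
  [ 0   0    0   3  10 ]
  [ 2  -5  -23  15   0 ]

[[1, 0, -4, 0, 0], [0, 1, 3, 0, 0], [0, 0, 0, 1, 0], [0, 0, 0, 0, 1]]

Swap ρ1 and ρ4.
Multiply ρ1 by 1/2.
Multiply ρ3 by 1/3.
Subtract ρ3 from ρ4.
Multiply ρ4 by -3.
Subtract 10/3 times ρ4 from ρ3.
Subtract 3 times ρ4 from ρ2.
Add 2 times ρ3 to ρ2.
Subtract 15/2 times ρ3 from ρ1.
Add 5/2 times ρ2 to ρ1.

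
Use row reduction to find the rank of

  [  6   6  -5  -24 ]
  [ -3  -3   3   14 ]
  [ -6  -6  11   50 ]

R1 := 1/6·R1
  [  1   1  -5/6  -4 ]
  [ -3  -3     3  14 ]
  [ -6  -6    11  50 ]
R2 := R2 + 3·R1
  [  1   1  -5/6  -4 ]
  [  0   0   1/2   2 ]
  [ -6  -6    11  50 ]
R3 := R3 + 6·R1
  [ 1  1  -5/6  -4 ]
  [ 0  0   1/2   2 ]
  [ 0  0     6  26 ]
R2 := 2·R2
  [ 1  1  -5/6  -4 ]
  [ 0  0     1   4 ]
  [ 0  0     6  26 ]
R3 := R3 − 6·R2
  [ 1  1  -5/6  -4 ]
  [ 0  0     1   4 ]
  [ 0  0     0   2 ]
R3 := 1/2·R3
  [ 1  1  -5/6  -4 ]
  [ 0  0     1   4 ]
  [ 0  0     0   1 ]
R2 := R2 − 4·R3
  [ 1  1  -5/6  -4 ]
  [ 0  0     1   0 ]
  [ 0  0     0   1 ]
R1 := R1 + 4·R3
  [ 1  1  -5/6  0 ]
  [ 0  0     1  0 ]
  [ 0  0     0  1 ]
R1 := R1 + 5/6·R2
  [ 1  1  0  0 ]
  [ 0  0  1  0 ]
  [ 0  0  0  1 ]
The reduced form has 3 nonzero rows.

rank = 3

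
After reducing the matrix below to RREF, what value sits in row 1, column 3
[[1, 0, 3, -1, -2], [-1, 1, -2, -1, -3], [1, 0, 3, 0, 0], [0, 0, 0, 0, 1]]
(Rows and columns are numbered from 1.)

3

r2 := r2 + r1
  [ 1  0  3  -1  -2 ]
  [ 0  1  1  -2  -5 ]
  [ 1  0  3   0   0 ]
  [ 0  0  0   0   1 ]
r3 := r3 − r1
  [ 1  0  3  -1  -2 ]
  [ 0  1  1  -2  -5 ]
  [ 0  0  0   1   2 ]
  [ 0  0  0   0   1 ]
r3 := r3 − 2·r4
  [ 1  0  3  -1  -2 ]
  [ 0  1  1  -2  -5 ]
  [ 0  0  0   1   0 ]
  [ 0  0  0   0   1 ]
r2 := r2 + 5·r4
  [ 1  0  3  -1  -2 ]
  [ 0  1  1  -2   0 ]
  [ 0  0  0   1   0 ]
  [ 0  0  0   0   1 ]
r1 := r1 + 2·r4
  [ 1  0  3  -1  0 ]
  [ 0  1  1  -2  0 ]
  [ 0  0  0   1  0 ]
  [ 0  0  0   0  1 ]
r2 := r2 + 2·r3
  [ 1  0  3  -1  0 ]
  [ 0  1  1   0  0 ]
  [ 0  0  0   1  0 ]
  [ 0  0  0   0  1 ]
r1 := r1 + r3
  [ 1  0  3  0  0 ]
  [ 0  1  1  0  0 ]
  [ 0  0  0  1  0 ]
  [ 0  0  0  0  1 ]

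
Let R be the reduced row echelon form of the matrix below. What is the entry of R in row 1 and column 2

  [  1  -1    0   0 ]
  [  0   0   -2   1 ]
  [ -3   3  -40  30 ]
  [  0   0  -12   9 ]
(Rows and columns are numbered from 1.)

R3 := R3 + 3·R1
  [ 1  -1    0   0 ]
  [ 0   0   -2   1 ]
  [ 0   0  -40  30 ]
  [ 0   0  -12   9 ]
R2 := -1/2·R2
  [ 1  -1    0     0 ]
  [ 0   0    1  -1/2 ]
  [ 0   0  -40    30 ]
  [ 0   0  -12     9 ]
R3 := R3 + 40·R2
  [ 1  -1    0     0 ]
  [ 0   0    1  -1/2 ]
  [ 0   0    0    10 ]
  [ 0   0  -12     9 ]
R4 := R4 + 12·R2
  [ 1  -1  0     0 ]
  [ 0   0  1  -1/2 ]
  [ 0   0  0    10 ]
  [ 0   0  0     3 ]
R3 := 1/10·R3
  [ 1  -1  0     0 ]
  [ 0   0  1  -1/2 ]
  [ 0   0  0     1 ]
  [ 0   0  0     3 ]
R4 := R4 − 3·R3
  [ 1  -1  0     0 ]
  [ 0   0  1  -1/2 ]
  [ 0   0  0     1 ]
  [ 0   0  0     0 ]
R2 := R2 + 1/2·R3
  [ 1  -1  0  0 ]
  [ 0   0  1  0 ]
  [ 0   0  0  1 ]
  [ 0   0  0  0 ]

-1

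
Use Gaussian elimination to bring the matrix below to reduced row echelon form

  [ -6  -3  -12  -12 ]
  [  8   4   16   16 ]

Multiply R1 by -1/6.
Subtract 8 times R1 from R2.

[[1, 1/2, 2, 2], [0, 0, 0, 0]]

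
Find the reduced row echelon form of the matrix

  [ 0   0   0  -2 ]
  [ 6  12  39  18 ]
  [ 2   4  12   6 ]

Swap r1 and r2.
  [ 6  12  39  18 ]
  [ 0   0   0  -2 ]
  [ 2   4  12   6 ]
Multiply r1 by 1/6.
  [ 1  2  13/2   3 ]
  [ 0  0     0  -2 ]
  [ 2  4    12   6 ]
Subtract 2 times r1 from r3.
  [ 1  2  13/2   3 ]
  [ 0  0     0  -2 ]
  [ 0  0    -1   0 ]
Swap r2 and r3.
  [ 1  2  13/2   3 ]
  [ 0  0    -1   0 ]
  [ 0  0     0  -2 ]
Multiply r2 by -1.
  [ 1  2  13/2   3 ]
  [ 0  0     1   0 ]
  [ 0  0     0  -2 ]
Multiply r3 by -1/2.
  [ 1  2  13/2  3 ]
  [ 0  0     1  0 ]
  [ 0  0     0  1 ]
Subtract 3 times r3 from r1.
  [ 1  2  13/2  0 ]
  [ 0  0     1  0 ]
  [ 0  0     0  1 ]
Subtract 13/2 times r2 from r1.
  [ 1  2  0  0 ]
  [ 0  0  1  0 ]
  [ 0  0  0  1 ]

[[1, 2, 0, 0], [0, 0, 1, 0], [0, 0, 0, 1]]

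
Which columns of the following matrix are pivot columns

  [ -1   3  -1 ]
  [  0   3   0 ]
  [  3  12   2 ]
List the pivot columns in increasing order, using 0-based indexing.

R1 -> -1·R1
  [ 1  -3  1 ]
  [ 0   3  0 ]
  [ 3  12  2 ]
R3 -> R3 − 3·R1
  [ 1  -3   1 ]
  [ 0   3   0 ]
  [ 0  21  -1 ]
R2 -> 1/3·R2
  [ 1  -3   1 ]
  [ 0   1   0 ]
  [ 0  21  -1 ]
R3 -> R3 − 21·R2
  [ 1  -3   1 ]
  [ 0   1   0 ]
  [ 0   0  -1 ]
R3 -> -1·R3
  [ 1  -3  1 ]
  [ 0   1  0 ]
  [ 0   0  1 ]
R1 -> R1 − R3
  [ 1  -3  0 ]
  [ 0   1  0 ]
  [ 0   0  1 ]
R1 -> R1 + 3·R2
  [ 1  0  0 ]
  [ 0  1  0 ]
  [ 0  0  1 ]
Pivot columns are the columns containing a leading 1.

0, 1, 2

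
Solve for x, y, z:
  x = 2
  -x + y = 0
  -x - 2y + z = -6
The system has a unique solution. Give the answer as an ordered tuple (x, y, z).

(2, 2, 0)

Form the augmented matrix and row-reduce:
  [  1   0  0  |   2 ]
  [ -1   1  0  |   0 ]
  [ -1  -2  1  |  -6 ]
r2 ← r2 + r1
  [  1   0  0  |   2 ]
  [  0   1  0  |   2 ]
  [ -1  -2  1  |  -6 ]
r3 ← r3 + r1
  [ 1   0  0  |   2 ]
  [ 0   1  0  |   2 ]
  [ 0  -2  1  |  -4 ]
r3 ← r3 + 2·r2
  [ 1  0  0  |  2 ]
  [ 0  1  0  |  2 ]
  [ 0  0  1  |  0 ]
Reading off the last column: x = 2, y = 2, z = 0.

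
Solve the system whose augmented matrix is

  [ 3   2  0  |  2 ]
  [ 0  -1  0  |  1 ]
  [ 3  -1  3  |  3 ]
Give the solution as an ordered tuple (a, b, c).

(4/3, -1, -2/3)

Multiply R1 by 1/3.
  [ 1  2/3  0  |  2/3 ]
  [ 0   -1  0  |    1 ]
  [ 3   -1  3  |    3 ]
Subtract 3 times R1 from R3.
  [ 1  2/3  0  |  2/3 ]
  [ 0   -1  0  |    1 ]
  [ 0   -3  3  |    1 ]
Multiply R2 by -1.
  [ 1  2/3  0  |  2/3 ]
  [ 0    1  0  |   -1 ]
  [ 0   -3  3  |    1 ]
Add 3 times R2 to R3.
  [ 1  2/3  0  |  2/3 ]
  [ 0    1  0  |   -1 ]
  [ 0    0  3  |   -2 ]
Multiply R3 by 1/3.
  [ 1  2/3  0  |   2/3 ]
  [ 0    1  0  |    -1 ]
  [ 0    0  1  |  -2/3 ]
Subtract 2/3 times R2 from R1.
  [ 1  0  0  |   4/3 ]
  [ 0  1  0  |    -1 ]
  [ 0  0  1  |  -2/3 ]
Reading off the last column: a = 4/3, b = -1, c = -2/3.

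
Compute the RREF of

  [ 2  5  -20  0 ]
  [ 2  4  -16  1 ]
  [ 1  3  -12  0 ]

r1 ← 1/2·r1
r2 ← r2 − 2·r1
r3 ← r3 − r1
r2 ← -1·r2
r3 ← r3 − 1/2·r2
r3 ← 2·r3
r2 ← r2 + r3
r1 ← r1 − 5/2·r2

[[1, 0, 0, 0], [0, 1, -4, 0], [0, 0, 0, 1]]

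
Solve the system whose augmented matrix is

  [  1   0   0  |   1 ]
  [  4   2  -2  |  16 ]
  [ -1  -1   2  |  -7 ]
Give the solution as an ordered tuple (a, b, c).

(1, 6, 0)

r2 ← r2 − 4·r1
  [  1   0   0  |   1 ]
  [  0   2  -2  |  12 ]
  [ -1  -1   2  |  -7 ]
r3 ← r3 + r1
  [ 1   0   0  |   1 ]
  [ 0   2  -2  |  12 ]
  [ 0  -1   2  |  -6 ]
r2 ← 1/2·r2
  [ 1   0   0  |   1 ]
  [ 0   1  -1  |   6 ]
  [ 0  -1   2  |  -6 ]
r3 ← r3 + r2
  [ 1  0   0  |  1 ]
  [ 0  1  -1  |  6 ]
  [ 0  0   1  |  0 ]
r2 ← r2 + r3
  [ 1  0  0  |  1 ]
  [ 0  1  0  |  6 ]
  [ 0  0  1  |  0 ]
Reading off the last column: a = 1, b = 6, c = 0.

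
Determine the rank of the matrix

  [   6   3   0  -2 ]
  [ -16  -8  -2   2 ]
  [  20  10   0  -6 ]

R1 → 1/6·R1
  [   1  1/2   0  -1/3 ]
  [ -16   -8  -2     2 ]
  [  20   10   0    -6 ]
R2 → R2 + 16·R1
  [  1  1/2   0   -1/3 ]
  [  0    0  -2  -10/3 ]
  [ 20   10   0     -6 ]
R3 → R3 − 20·R1
  [ 1  1/2   0   -1/3 ]
  [ 0    0  -2  -10/3 ]
  [ 0    0   0    2/3 ]
R2 → -1/2·R2
  [ 1  1/2  0  -1/3 ]
  [ 0    0  1   5/3 ]
  [ 0    0  0   2/3 ]
R3 → 3/2·R3
  [ 1  1/2  0  -1/3 ]
  [ 0    0  1   5/3 ]
  [ 0    0  0     1 ]
R2 → R2 − 5/3·R3
  [ 1  1/2  0  -1/3 ]
  [ 0    0  1     0 ]
  [ 0    0  0     1 ]
R1 → R1 + 1/3·R3
  [ 1  1/2  0  0 ]
  [ 0    0  1  0 ]
  [ 0    0  0  1 ]
The reduced form has 3 nonzero rows.

rank = 3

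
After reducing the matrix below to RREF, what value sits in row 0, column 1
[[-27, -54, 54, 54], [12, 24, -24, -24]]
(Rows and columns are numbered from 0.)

Multiply R1 by -1/27.
  [  1   2   -2   -2 ]
  [ 12  24  -24  -24 ]
Subtract 12 times R1 from R2.
  [ 1  2  -2  -2 ]
  [ 0  0   0   0 ]

2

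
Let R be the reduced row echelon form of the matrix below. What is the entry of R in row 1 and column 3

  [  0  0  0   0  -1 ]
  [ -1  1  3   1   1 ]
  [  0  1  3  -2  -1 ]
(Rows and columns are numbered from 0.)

-2

Swap ρ1 and ρ2.
  [ -1  1  3   1   1 ]
  [  0  0  0   0  -1 ]
  [  0  1  3  -2  -1 ]
Multiply ρ1 by -1.
  [ 1  -1  -3  -1  -1 ]
  [ 0   0   0   0  -1 ]
  [ 0   1   3  -2  -1 ]
Swap ρ2 and ρ3.
  [ 1  -1  -3  -1  -1 ]
  [ 0   1   3  -2  -1 ]
  [ 0   0   0   0  -1 ]
Multiply ρ3 by -1.
  [ 1  -1  -3  -1  -1 ]
  [ 0   1   3  -2  -1 ]
  [ 0   0   0   0   1 ]
Add ρ3 to ρ2.
  [ 1  -1  -3  -1  -1 ]
  [ 0   1   3  -2   0 ]
  [ 0   0   0   0   1 ]
Add ρ3 to ρ1.
  [ 1  -1  -3  -1  0 ]
  [ 0   1   3  -2  0 ]
  [ 0   0   0   0  1 ]
Add ρ2 to ρ1.
  [ 1  0  0  -3  0 ]
  [ 0  1  3  -2  0 ]
  [ 0  0  0   0  1 ]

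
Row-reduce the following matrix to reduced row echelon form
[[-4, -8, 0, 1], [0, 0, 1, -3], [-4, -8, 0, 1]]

Multiply R1 by -1/4.
  [  1   2  0  -1/4 ]
  [  0   0  1    -3 ]
  [ -4  -8  0     1 ]
Add 4 times R1 to R3.
  [ 1  2  0  -1/4 ]
  [ 0  0  1    -3 ]
  [ 0  0  0     0 ]

[[1, 2, 0, -1/4], [0, 0, 1, -3], [0, 0, 0, 0]]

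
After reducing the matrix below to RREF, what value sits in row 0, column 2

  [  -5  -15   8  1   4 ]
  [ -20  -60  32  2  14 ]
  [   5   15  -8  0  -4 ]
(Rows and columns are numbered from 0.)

-8/5

r1 ← -1/5·r1
  [   1    3  -8/5  -1/5  -4/5 ]
  [ -20  -60    32     2    14 ]
  [   5   15    -8     0    -4 ]
r2 ← r2 + 20·r1
  [ 1   3  -8/5  -1/5  -4/5 ]
  [ 0   0     0    -2    -2 ]
  [ 5  15    -8     0    -4 ]
r3 ← r3 − 5·r1
  [ 1  3  -8/5  -1/5  -4/5 ]
  [ 0  0     0    -2    -2 ]
  [ 0  0     0     1     0 ]
r2 ← -1/2·r2
  [ 1  3  -8/5  -1/5  -4/5 ]
  [ 0  0     0     1     1 ]
  [ 0  0     0     1     0 ]
r3 ← r3 − r2
  [ 1  3  -8/5  -1/5  -4/5 ]
  [ 0  0     0     1     1 ]
  [ 0  0     0     0    -1 ]
r3 ← -1·r3
  [ 1  3  -8/5  -1/5  -4/5 ]
  [ 0  0     0     1     1 ]
  [ 0  0     0     0     1 ]
r2 ← r2 − r3
  [ 1  3  -8/5  -1/5  -4/5 ]
  [ 0  0     0     1     0 ]
  [ 0  0     0     0     1 ]
r1 ← r1 + 4/5·r3
  [ 1  3  -8/5  -1/5  0 ]
  [ 0  0     0     1  0 ]
  [ 0  0     0     0  1 ]
r1 ← r1 + 1/5·r2
  [ 1  3  -8/5  0  0 ]
  [ 0  0     0  1  0 ]
  [ 0  0     0  0  1 ]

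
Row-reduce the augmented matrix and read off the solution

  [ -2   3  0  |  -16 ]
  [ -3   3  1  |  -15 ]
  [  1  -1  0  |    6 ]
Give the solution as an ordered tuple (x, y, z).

(2, -4, 3)

R1 := -1/2·R1
  [  1  -3/2  0  |    8 ]
  [ -3     3  1  |  -15 ]
  [  1    -1  0  |    6 ]
R2 := R2 + 3·R1
  [ 1  -3/2  0  |  8 ]
  [ 0  -3/2  1  |  9 ]
  [ 1    -1  0  |  6 ]
R3 := R3 − R1
  [ 1  -3/2  0  |   8 ]
  [ 0  -3/2  1  |   9 ]
  [ 0   1/2  0  |  -2 ]
R2 := -2/3·R2
  [ 1  -3/2     0  |   8 ]
  [ 0     1  -2/3  |  -6 ]
  [ 0   1/2     0  |  -2 ]
R3 := R3 − 1/2·R2
  [ 1  -3/2     0  |   8 ]
  [ 0     1  -2/3  |  -6 ]
  [ 0     0   1/3  |   1 ]
R3 := 3·R3
  [ 1  -3/2     0  |   8 ]
  [ 0     1  -2/3  |  -6 ]
  [ 0     0     1  |   3 ]
R2 := R2 + 2/3·R3
  [ 1  -3/2  0  |   8 ]
  [ 0     1  0  |  -4 ]
  [ 0     0  1  |   3 ]
R1 := R1 + 3/2·R2
  [ 1  0  0  |   2 ]
  [ 0  1  0  |  -4 ]
  [ 0  0  1  |   3 ]
Reading off the last column: x = 2, y = -4, z = 3.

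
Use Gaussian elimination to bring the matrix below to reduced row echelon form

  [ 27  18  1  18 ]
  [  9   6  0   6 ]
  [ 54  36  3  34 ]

[[1, 2/3, 0, 0], [0, 0, 1, 0], [0, 0, 0, 1]]

R1 := 1/27·R1
  [  1  2/3  1/27  2/3 ]
  [  9    6     0    6 ]
  [ 54   36     3   34 ]
R2 := R2 − 9·R1
  [  1  2/3  1/27  2/3 ]
  [  0    0  -1/3    0 ]
  [ 54   36     3   34 ]
R3 := R3 − 54·R1
  [ 1  2/3  1/27  2/3 ]
  [ 0    0  -1/3    0 ]
  [ 0    0     1   -2 ]
R2 := -3·R2
  [ 1  2/3  1/27  2/3 ]
  [ 0    0     1    0 ]
  [ 0    0     1   -2 ]
R3 := R3 − R2
  [ 1  2/3  1/27  2/3 ]
  [ 0    0     1    0 ]
  [ 0    0     0   -2 ]
R3 := -1/2·R3
  [ 1  2/3  1/27  2/3 ]
  [ 0    0     1    0 ]
  [ 0    0     0    1 ]
R1 := R1 − 2/3·R3
  [ 1  2/3  1/27  0 ]
  [ 0    0     1  0 ]
  [ 0    0     0  1 ]
R1 := R1 − 1/27·R2
  [ 1  2/3  0  0 ]
  [ 0    0  1  0 ]
  [ 0    0  0  1 ]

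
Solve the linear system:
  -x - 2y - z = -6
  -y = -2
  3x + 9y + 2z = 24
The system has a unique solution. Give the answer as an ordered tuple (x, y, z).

(2, 2, 0)

Form the augmented matrix and row-reduce:
  [ -1  -2  -1  |  -6 ]
  [  0  -1   0  |  -2 ]
  [  3   9   2  |  24 ]
R1 := -1·R1
R3 := R3 − 3·R1
R2 := -1·R2
R3 := R3 − 3·R2
R3 := -1·R3
R1 := R1 − R3
R1 := R1 − 2·R2
Reading off the last column: x = 2, y = 2, z = 0.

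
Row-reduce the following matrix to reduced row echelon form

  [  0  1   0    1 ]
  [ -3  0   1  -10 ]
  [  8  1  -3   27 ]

[[1, 0, 0, 4], [0, 1, 0, 1], [0, 0, 1, 2]]

Swap R1 and R2.
Multiply R1 by -1/3.
Subtract 8 times R1 from R3.
Subtract R2 from R3.
Multiply R3 by -3.
Add 1/3 times R3 to R1.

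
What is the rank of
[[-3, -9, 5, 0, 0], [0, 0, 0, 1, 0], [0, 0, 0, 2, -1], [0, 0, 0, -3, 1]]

Multiply R1 by -1/3.
Subtract 2 times R2 from R3.
Add 3 times R2 to R4.
Multiply R3 by -1.
Subtract R3 from R4.
The reduced form has 3 nonzero rows.

rank = 3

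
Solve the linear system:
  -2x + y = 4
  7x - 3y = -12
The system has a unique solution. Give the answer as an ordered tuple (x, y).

(0, 4)

Form the augmented matrix and row-reduce:
  [ -2   1  |    4 ]
  [  7  -3  |  -12 ]
Multiply r1 by -1/2.
  [ 1  -1/2  |   -2 ]
  [ 7    -3  |  -12 ]
Subtract 7 times r1 from r2.
  [ 1  -1/2  |  -2 ]
  [ 0   1/2  |   2 ]
Multiply r2 by 2.
  [ 1  -1/2  |  -2 ]
  [ 0     1  |   4 ]
Add 1/2 times r2 to r1.
  [ 1  0  |  0 ]
  [ 0  1  |  4 ]
Reading off the last column: x = 0, y = 4.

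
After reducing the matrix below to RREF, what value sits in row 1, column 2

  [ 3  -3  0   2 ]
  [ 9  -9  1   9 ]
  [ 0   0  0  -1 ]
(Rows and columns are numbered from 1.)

-1

Multiply R1 by 1/3.
Subtract 9 times R1 from R2.
Multiply R3 by -1.
Subtract 3 times R3 from R2.
Subtract 2/3 times R3 from R1.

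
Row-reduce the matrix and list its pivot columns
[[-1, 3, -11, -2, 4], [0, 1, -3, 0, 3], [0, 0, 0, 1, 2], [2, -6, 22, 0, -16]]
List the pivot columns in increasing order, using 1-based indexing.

1, 2, 4

Multiply R1 by -1.
  [ 1  -3  11  2   -4 ]
  [ 0   1  -3  0    3 ]
  [ 0   0   0  1    2 ]
  [ 2  -6  22  0  -16 ]
Subtract 2 times R1 from R4.
  [ 1  -3  11   2  -4 ]
  [ 0   1  -3   0   3 ]
  [ 0   0   0   1   2 ]
  [ 0   0   0  -4  -8 ]
Add 4 times R3 to R4.
  [ 1  -3  11  2  -4 ]
  [ 0   1  -3  0   3 ]
  [ 0   0   0  1   2 ]
  [ 0   0   0  0   0 ]
Subtract 2 times R3 from R1.
  [ 1  -3  11  0  -8 ]
  [ 0   1  -3  0   3 ]
  [ 0   0   0  1   2 ]
  [ 0   0   0  0   0 ]
Add 3 times R2 to R1.
  [ 1  0   2  0  1 ]
  [ 0  1  -3  0  3 ]
  [ 0  0   0  1  2 ]
  [ 0  0   0  0  0 ]
Pivot columns are the columns containing a leading 1.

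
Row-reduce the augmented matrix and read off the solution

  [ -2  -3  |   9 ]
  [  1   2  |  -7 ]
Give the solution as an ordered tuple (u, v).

r1 ← -1/2·r1
  [ 1  3/2  |  -9/2 ]
  [ 1    2  |    -7 ]
r2 ← r2 − r1
  [ 1  3/2  |  -9/2 ]
  [ 0  1/2  |  -5/2 ]
r2 ← 2·r2
  [ 1  3/2  |  -9/2 ]
  [ 0    1  |    -5 ]
r1 ← r1 − 3/2·r2
  [ 1  0  |   3 ]
  [ 0  1  |  -5 ]
Reading off the last column: u = 3, v = -5.

(3, -5)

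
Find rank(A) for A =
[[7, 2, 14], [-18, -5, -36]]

ρ1 → 1/7·ρ1
  [   1  2/7    2 ]
  [ -18   -5  -36 ]
ρ2 → ρ2 + 18·ρ1
  [ 1  2/7  2 ]
  [ 0  1/7  0 ]
ρ2 → 7·ρ2
  [ 1  2/7  2 ]
  [ 0    1  0 ]
ρ1 → ρ1 − 2/7·ρ2
  [ 1  0  2 ]
  [ 0  1  0 ]
The reduced form has 2 nonzero rows.

rank = 2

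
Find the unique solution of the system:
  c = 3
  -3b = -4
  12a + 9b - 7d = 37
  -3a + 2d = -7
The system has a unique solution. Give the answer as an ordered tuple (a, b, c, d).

(1/3, 4/3, 3, -3)

Form the augmented matrix and row-reduce:
  [  0   0  1   0  |   3 ]
  [  0  -3  0   0  |  -4 ]
  [ 12   9  0  -7  |  37 ]
  [ -3   0  0   2  |  -7 ]
R1 <-> R3
  [ 12   9  0  -7  |  37 ]
  [  0  -3  0   0  |  -4 ]
  [  0   0  1   0  |   3 ]
  [ -3   0  0   2  |  -7 ]
R1 -> 1/12·R1
  [  1  3/4  0  -7/12  |  37/12 ]
  [  0   -3  0      0  |     -4 ]
  [  0    0  1      0  |      3 ]
  [ -3    0  0      2  |     -7 ]
R4 -> R4 + 3·R1
  [ 1  3/4  0  -7/12  |  37/12 ]
  [ 0   -3  0      0  |     -4 ]
  [ 0    0  1      0  |      3 ]
  [ 0  9/4  0    1/4  |    9/4 ]
R2 -> -1/3·R2
  [ 1  3/4  0  -7/12  |  37/12 ]
  [ 0    1  0      0  |    4/3 ]
  [ 0    0  1      0  |      3 ]
  [ 0  9/4  0    1/4  |    9/4 ]
R4 -> R4 − 9/4·R2
  [ 1  3/4  0  -7/12  |  37/12 ]
  [ 0    1  0      0  |    4/3 ]
  [ 0    0  1      0  |      3 ]
  [ 0    0  0    1/4  |   -3/4 ]
R4 -> 4·R4
  [ 1  3/4  0  -7/12  |  37/12 ]
  [ 0    1  0      0  |    4/3 ]
  [ 0    0  1      0  |      3 ]
  [ 0    0  0      1  |     -3 ]
R1 -> R1 + 7/12·R4
  [ 1  3/4  0  0  |  4/3 ]
  [ 0    1  0  0  |  4/3 ]
  [ 0    0  1  0  |    3 ]
  [ 0    0  0  1  |   -3 ]
R1 -> R1 − 3/4·R2
  [ 1  0  0  0  |  1/3 ]
  [ 0  1  0  0  |  4/3 ]
  [ 0  0  1  0  |    3 ]
  [ 0  0  0  1  |   -3 ]
Reading off the last column: a = 1/3, b = 4/3, c = 3, d = -3.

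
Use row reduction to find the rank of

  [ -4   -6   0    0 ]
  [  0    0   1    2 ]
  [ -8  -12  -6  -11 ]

rank = 3

Multiply R1 by -1/4.
  [  1  3/2   0    0 ]
  [  0    0   1    2 ]
  [ -8  -12  -6  -11 ]
Add 8 times R1 to R3.
  [ 1  3/2   0    0 ]
  [ 0    0   1    2 ]
  [ 0    0  -6  -11 ]
Add 6 times R2 to R3.
  [ 1  3/2  0  0 ]
  [ 0    0  1  2 ]
  [ 0    0  0  1 ]
Subtract 2 times R3 from R2.
  [ 1  3/2  0  0 ]
  [ 0    0  1  0 ]
  [ 0    0  0  1 ]
The reduced form has 3 nonzero rows.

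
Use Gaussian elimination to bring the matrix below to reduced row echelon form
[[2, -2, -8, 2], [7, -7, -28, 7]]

R1 := 1/2·R1
  [ 1  -1   -4  1 ]
  [ 7  -7  -28  7 ]
R2 := R2 − 7·R1
  [ 1  -1  -4  1 ]
  [ 0   0   0  0 ]

[[1, -1, -4, 1], [0, 0, 0, 0]]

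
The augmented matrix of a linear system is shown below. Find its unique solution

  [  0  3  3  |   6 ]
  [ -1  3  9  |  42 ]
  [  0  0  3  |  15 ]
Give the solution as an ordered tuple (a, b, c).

R1 <-> R2
R1 := -1·R1
R2 := 1/3·R2
R3 := 1/3·R3
R2 := R2 − R3
R1 := R1 + 9·R3
R1 := R1 + 3·R2
Reading off the last column: a = -6, b = -3, c = 5.

(-6, -3, 5)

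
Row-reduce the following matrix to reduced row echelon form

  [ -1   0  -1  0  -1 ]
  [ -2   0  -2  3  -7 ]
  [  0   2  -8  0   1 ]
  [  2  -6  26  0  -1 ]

[[1, 0, 1, 0, 1], [0, 1, -4, 0, 1/2], [0, 0, 0, 1, -5/3], [0, 0, 0, 0, 0]]

R1 -> -1·R1
R2 -> R2 + 2·R1
R4 -> R4 − 2·R1
R2 ↔ R3
R2 -> 1/2·R2
R4 -> R4 + 6·R2
R3 -> 1/3·R3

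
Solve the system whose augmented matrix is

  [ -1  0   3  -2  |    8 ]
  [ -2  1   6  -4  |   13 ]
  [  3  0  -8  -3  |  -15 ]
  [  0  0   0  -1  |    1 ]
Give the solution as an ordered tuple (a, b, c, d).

(-6, -3, 0, -1)

Multiply R1 by -1.
  [  1  0  -3   2  |   -8 ]
  [ -2  1   6  -4  |   13 ]
  [  3  0  -8  -3  |  -15 ]
  [  0  0   0  -1  |    1 ]
Add 2 times R1 to R2.
  [ 1  0  -3   2  |   -8 ]
  [ 0  1   0   0  |   -3 ]
  [ 3  0  -8  -3  |  -15 ]
  [ 0  0   0  -1  |    1 ]
Subtract 3 times R1 from R3.
  [ 1  0  -3   2  |  -8 ]
  [ 0  1   0   0  |  -3 ]
  [ 0  0   1  -9  |   9 ]
  [ 0  0   0  -1  |   1 ]
Multiply R4 by -1.
  [ 1  0  -3   2  |  -8 ]
  [ 0  1   0   0  |  -3 ]
  [ 0  0   1  -9  |   9 ]
  [ 0  0   0   1  |  -1 ]
Add 9 times R4 to R3.
  [ 1  0  -3  2  |  -8 ]
  [ 0  1   0  0  |  -3 ]
  [ 0  0   1  0  |   0 ]
  [ 0  0   0  1  |  -1 ]
Subtract 2 times R4 from R1.
  [ 1  0  -3  0  |  -6 ]
  [ 0  1   0  0  |  -3 ]
  [ 0  0   1  0  |   0 ]
  [ 0  0   0  1  |  -1 ]
Add 3 times R3 to R1.
  [ 1  0  0  0  |  -6 ]
  [ 0  1  0  0  |  -3 ]
  [ 0  0  1  0  |   0 ]
  [ 0  0  0  1  |  -1 ]
Reading off the last column: a = -6, b = -3, c = 0, d = -1.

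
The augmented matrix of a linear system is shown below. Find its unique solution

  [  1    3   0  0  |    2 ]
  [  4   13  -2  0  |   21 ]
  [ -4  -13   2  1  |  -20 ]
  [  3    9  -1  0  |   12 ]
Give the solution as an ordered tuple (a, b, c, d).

Subtract 4 times R1 from R2.
  [  1    3   0  0  |    2 ]
  [  0    1  -2  0  |   13 ]
  [ -4  -13   2  1  |  -20 ]
  [  3    9  -1  0  |   12 ]
Add 4 times R1 to R3.
  [ 1   3   0  0  |    2 ]
  [ 0   1  -2  0  |   13 ]
  [ 0  -1   2  1  |  -12 ]
  [ 3   9  -1  0  |   12 ]
Subtract 3 times R1 from R4.
  [ 1   3   0  0  |    2 ]
  [ 0   1  -2  0  |   13 ]
  [ 0  -1   2  1  |  -12 ]
  [ 0   0  -1  0  |    6 ]
Add R2 to R3.
  [ 1  3   0  0  |   2 ]
  [ 0  1  -2  0  |  13 ]
  [ 0  0   0  1  |   1 ]
  [ 0  0  -1  0  |   6 ]
Swap R3 and R4.
  [ 1  3   0  0  |   2 ]
  [ 0  1  -2  0  |  13 ]
  [ 0  0  -1  0  |   6 ]
  [ 0  0   0  1  |   1 ]
Multiply R3 by -1.
  [ 1  3   0  0  |   2 ]
  [ 0  1  -2  0  |  13 ]
  [ 0  0   1  0  |  -6 ]
  [ 0  0   0  1  |   1 ]
Add 2 times R3 to R2.
  [ 1  3  0  0  |   2 ]
  [ 0  1  0  0  |   1 ]
  [ 0  0  1  0  |  -6 ]
  [ 0  0  0  1  |   1 ]
Subtract 3 times R2 from R1.
  [ 1  0  0  0  |  -1 ]
  [ 0  1  0  0  |   1 ]
  [ 0  0  1  0  |  -6 ]
  [ 0  0  0  1  |   1 ]
Reading off the last column: a = -1, b = 1, c = -6, d = 1.

(-1, 1, -6, 1)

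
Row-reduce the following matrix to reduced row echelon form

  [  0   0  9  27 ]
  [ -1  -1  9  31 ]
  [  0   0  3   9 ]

Swap ρ1 and ρ2.
Multiply ρ1 by -1.
Multiply ρ2 by 1/9.
Subtract 3 times ρ2 from ρ3.
Add 9 times ρ2 to ρ1.

[[1, 1, 0, -4], [0, 0, 1, 3], [0, 0, 0, 0]]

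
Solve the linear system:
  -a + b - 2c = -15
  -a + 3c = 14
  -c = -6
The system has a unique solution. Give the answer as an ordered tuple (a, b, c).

Form the augmented matrix and row-reduce:
  [ -1  1  -2  |  -15 ]
  [ -1  0   3  |   14 ]
  [  0  0  -1  |   -6 ]
ρ1 := -1·ρ1
  [  1  -1   2  |  15 ]
  [ -1   0   3  |  14 ]
  [  0   0  -1  |  -6 ]
ρ2 := ρ2 + ρ1
  [ 1  -1   2  |  15 ]
  [ 0  -1   5  |  29 ]
  [ 0   0  -1  |  -6 ]
ρ2 := -1·ρ2
  [ 1  -1   2  |   15 ]
  [ 0   1  -5  |  -29 ]
  [ 0   0  -1  |   -6 ]
ρ3 := -1·ρ3
  [ 1  -1   2  |   15 ]
  [ 0   1  -5  |  -29 ]
  [ 0   0   1  |    6 ]
ρ2 := ρ2 + 5·ρ3
  [ 1  -1  2  |  15 ]
  [ 0   1  0  |   1 ]
  [ 0   0  1  |   6 ]
ρ1 := ρ1 − 2·ρ3
  [ 1  -1  0  |  3 ]
  [ 0   1  0  |  1 ]
  [ 0   0  1  |  6 ]
ρ1 := ρ1 + ρ2
  [ 1  0  0  |  4 ]
  [ 0  1  0  |  1 ]
  [ 0  0  1  |  6 ]
Reading off the last column: a = 4, b = 1, c = 6.

(4, 1, 6)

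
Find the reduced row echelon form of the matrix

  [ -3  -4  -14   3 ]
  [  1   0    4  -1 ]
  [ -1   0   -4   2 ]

[[1, 0, 4, 0], [0, 1, 1/2, 0], [0, 0, 0, 1]]

ρ1 -> -1/3·ρ1
  [  1  4/3  14/3  -1 ]
  [  1    0     4  -1 ]
  [ -1    0    -4   2 ]
ρ2 -> ρ2 − ρ1
  [  1   4/3  14/3  -1 ]
  [  0  -4/3  -2/3   0 ]
  [ -1     0    -4   2 ]
ρ3 -> ρ3 + ρ1
  [ 1   4/3  14/3  -1 ]
  [ 0  -4/3  -2/3   0 ]
  [ 0   4/3   2/3   1 ]
ρ2 -> -3/4·ρ2
  [ 1  4/3  14/3  -1 ]
  [ 0    1   1/2   0 ]
  [ 0  4/3   2/3   1 ]
ρ3 -> ρ3 − 4/3·ρ2
  [ 1  4/3  14/3  -1 ]
  [ 0    1   1/2   0 ]
  [ 0    0     0   1 ]
ρ1 -> ρ1 + ρ3
  [ 1  4/3  14/3  0 ]
  [ 0    1   1/2  0 ]
  [ 0    0     0  1 ]
ρ1 -> ρ1 − 4/3·ρ2
  [ 1  0    4  0 ]
  [ 0  1  1/2  0 ]
  [ 0  0    0  1 ]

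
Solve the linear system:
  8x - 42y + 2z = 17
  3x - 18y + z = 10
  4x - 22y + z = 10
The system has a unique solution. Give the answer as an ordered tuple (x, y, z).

(-6, -3/2, 1)

Form the augmented matrix and row-reduce:
  [ 8  -42  2  |  17 ]
  [ 3  -18  1  |  10 ]
  [ 4  -22  1  |  10 ]
ρ1 → 1/8·ρ1
  [ 1  -21/4  1/4  |  17/8 ]
  [ 3    -18    1  |    10 ]
  [ 4    -22    1  |    10 ]
ρ2 → ρ2 − 3·ρ1
  [ 1  -21/4  1/4  |  17/8 ]
  [ 0   -9/4  1/4  |  29/8 ]
  [ 4    -22    1  |    10 ]
ρ3 → ρ3 − 4·ρ1
  [ 1  -21/4  1/4  |  17/8 ]
  [ 0   -9/4  1/4  |  29/8 ]
  [ 0     -1    0  |   3/2 ]
ρ2 → -4/9·ρ2
  [ 1  -21/4   1/4  |    17/8 ]
  [ 0      1  -1/9  |  -29/18 ]
  [ 0     -1     0  |     3/2 ]
ρ3 → ρ3 + ρ2
  [ 1  -21/4   1/4  |    17/8 ]
  [ 0      1  -1/9  |  -29/18 ]
  [ 0      0  -1/9  |    -1/9 ]
ρ3 → -9·ρ3
  [ 1  -21/4   1/4  |    17/8 ]
  [ 0      1  -1/9  |  -29/18 ]
  [ 0      0     1  |       1 ]
ρ2 → ρ2 + 1/9·ρ3
  [ 1  -21/4  1/4  |  17/8 ]
  [ 0      1    0  |  -3/2 ]
  [ 0      0    1  |     1 ]
ρ1 → ρ1 − 1/4·ρ3
  [ 1  -21/4  0  |  15/8 ]
  [ 0      1  0  |  -3/2 ]
  [ 0      0  1  |     1 ]
ρ1 → ρ1 + 21/4·ρ2
  [ 1  0  0  |    -6 ]
  [ 0  1  0  |  -3/2 ]
  [ 0  0  1  |     1 ]
Reading off the last column: x = -6, y = -3/2, z = 1.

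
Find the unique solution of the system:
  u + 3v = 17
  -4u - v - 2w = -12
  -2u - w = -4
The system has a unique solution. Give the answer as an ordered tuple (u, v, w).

(5, 4, -6)

Form the augmented matrix and row-reduce:
  [  1   3   0  |   17 ]
  [ -4  -1  -2  |  -12 ]
  [ -2   0  -1  |   -4 ]
R2 ← R2 + 4·R1
  [  1   3   0  |  17 ]
  [  0  11  -2  |  56 ]
  [ -2   0  -1  |  -4 ]
R3 ← R3 + 2·R1
  [ 1   3   0  |  17 ]
  [ 0  11  -2  |  56 ]
  [ 0   6  -1  |  30 ]
R2 ← 1/11·R2
  [ 1  3      0  |     17 ]
  [ 0  1  -2/11  |  56/11 ]
  [ 0  6     -1  |     30 ]
R3 ← R3 − 6·R2
  [ 1  3      0  |     17 ]
  [ 0  1  -2/11  |  56/11 ]
  [ 0  0   1/11  |  -6/11 ]
R3 ← 11·R3
  [ 1  3      0  |     17 ]
  [ 0  1  -2/11  |  56/11 ]
  [ 0  0      1  |     -6 ]
R2 ← R2 + 2/11·R3
  [ 1  3  0  |  17 ]
  [ 0  1  0  |   4 ]
  [ 0  0  1  |  -6 ]
R1 ← R1 − 3·R2
  [ 1  0  0  |   5 ]
  [ 0  1  0  |   4 ]
  [ 0  0  1  |  -6 ]
Reading off the last column: u = 5, v = 4, w = -6.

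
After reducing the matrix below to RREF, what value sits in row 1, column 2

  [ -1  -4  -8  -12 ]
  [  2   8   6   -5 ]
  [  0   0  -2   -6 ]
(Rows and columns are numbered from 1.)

r1 → -1·r1
r2 → r2 − 2·r1
r2 → -1/10·r2
r3 → r3 + 2·r2
r3 → -5·r3
r2 → r2 − 29/10·r3
r1 → r1 − 12·r3
r1 → r1 − 8·r2

4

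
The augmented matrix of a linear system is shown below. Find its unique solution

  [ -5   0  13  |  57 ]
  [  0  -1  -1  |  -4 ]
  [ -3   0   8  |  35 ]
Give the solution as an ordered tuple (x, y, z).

R1 := -1/5·R1
  [  1   0  -13/5  |  -57/5 ]
  [  0  -1     -1  |     -4 ]
  [ -3   0      8  |     35 ]
R3 := R3 + 3·R1
  [ 1   0  -13/5  |  -57/5 ]
  [ 0  -1     -1  |     -4 ]
  [ 0   0    1/5  |    4/5 ]
R2 := -1·R2
  [ 1  0  -13/5  |  -57/5 ]
  [ 0  1      1  |      4 ]
  [ 0  0    1/5  |    4/5 ]
R3 := 5·R3
  [ 1  0  -13/5  |  -57/5 ]
  [ 0  1      1  |      4 ]
  [ 0  0      1  |      4 ]
R2 := R2 − R3
  [ 1  0  -13/5  |  -57/5 ]
  [ 0  1      0  |      0 ]
  [ 0  0      1  |      4 ]
R1 := R1 + 13/5·R3
  [ 1  0  0  |  -1 ]
  [ 0  1  0  |   0 ]
  [ 0  0  1  |   4 ]
Reading off the last column: x = -1, y = 0, z = 4.

(-1, 0, 4)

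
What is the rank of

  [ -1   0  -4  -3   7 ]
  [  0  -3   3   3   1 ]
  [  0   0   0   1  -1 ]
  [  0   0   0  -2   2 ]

ρ1 := -1·ρ1
  [ 1   0  4   3  -7 ]
  [ 0  -3  3   3   1 ]
  [ 0   0  0   1  -1 ]
  [ 0   0  0  -2   2 ]
ρ2 := -1/3·ρ2
  [ 1  0   4   3    -7 ]
  [ 0  1  -1  -1  -1/3 ]
  [ 0  0   0   1    -1 ]
  [ 0  0   0  -2     2 ]
ρ4 := ρ4 + 2·ρ3
  [ 1  0   4   3    -7 ]
  [ 0  1  -1  -1  -1/3 ]
  [ 0  0   0   1    -1 ]
  [ 0  0   0   0     0 ]
ρ2 := ρ2 + ρ3
  [ 1  0   4  3    -7 ]
  [ 0  1  -1  0  -4/3 ]
  [ 0  0   0  1    -1 ]
  [ 0  0   0  0     0 ]
ρ1 := ρ1 − 3·ρ3
  [ 1  0   4  0    -4 ]
  [ 0  1  -1  0  -4/3 ]
  [ 0  0   0  1    -1 ]
  [ 0  0   0  0     0 ]
The reduced form has 3 nonzero rows.

rank = 3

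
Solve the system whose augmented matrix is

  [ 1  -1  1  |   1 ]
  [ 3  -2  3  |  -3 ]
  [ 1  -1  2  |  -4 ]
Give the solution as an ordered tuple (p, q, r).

(0, -6, -5)

Subtract 3 times R1 from R2.
  [ 1  -1  1  |   1 ]
  [ 0   1  0  |  -6 ]
  [ 1  -1  2  |  -4 ]
Subtract R1 from R3.
  [ 1  -1  1  |   1 ]
  [ 0   1  0  |  -6 ]
  [ 0   0  1  |  -5 ]
Subtract R3 from R1.
  [ 1  -1  0  |   6 ]
  [ 0   1  0  |  -6 ]
  [ 0   0  1  |  -5 ]
Add R2 to R1.
  [ 1  0  0  |   0 ]
  [ 0  1  0  |  -6 ]
  [ 0  0  1  |  -5 ]
Reading off the last column: p = 0, q = -6, r = -5.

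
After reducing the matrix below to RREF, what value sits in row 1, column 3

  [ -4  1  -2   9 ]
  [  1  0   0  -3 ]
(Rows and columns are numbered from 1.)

R1 ← -1/4·R1
  [ 1  -1/4  1/2  -9/4 ]
  [ 1     0    0    -3 ]
R2 ← R2 − R1
  [ 1  -1/4   1/2  -9/4 ]
  [ 0   1/4  -1/2  -3/4 ]
R2 ← 4·R2
  [ 1  -1/4  1/2  -9/4 ]
  [ 0     1   -2    -3 ]
R1 ← R1 + 1/4·R2
  [ 1  0   0  -3 ]
  [ 0  1  -2  -3 ]

0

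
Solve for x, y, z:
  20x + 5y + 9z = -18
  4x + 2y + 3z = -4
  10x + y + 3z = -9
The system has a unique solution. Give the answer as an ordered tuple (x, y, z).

Form the augmented matrix and row-reduce:
  [ 20  5  9  |  -18 ]
  [  4  2  3  |   -4 ]
  [ 10  1  3  |   -9 ]
ρ1 := 1/20·ρ1
  [  1  1/4  9/20  |  -9/10 ]
  [  4    2     3  |     -4 ]
  [ 10    1     3  |     -9 ]
ρ2 := ρ2 − 4·ρ1
  [  1  1/4  9/20  |  -9/10 ]
  [  0    1   6/5  |   -2/5 ]
  [ 10    1     3  |     -9 ]
ρ3 := ρ3 − 10·ρ1
  [ 1   1/4  9/20  |  -9/10 ]
  [ 0     1   6/5  |   -2/5 ]
  [ 0  -3/2  -3/2  |      0 ]
ρ3 := ρ3 + 3/2·ρ2
  [ 1  1/4  9/20  |  -9/10 ]
  [ 0    1   6/5  |   -2/5 ]
  [ 0    0  3/10  |   -3/5 ]
ρ3 := 10/3·ρ3
  [ 1  1/4  9/20  |  -9/10 ]
  [ 0    1   6/5  |   -2/5 ]
  [ 0    0     1  |     -2 ]
ρ2 := ρ2 − 6/5·ρ3
  [ 1  1/4  9/20  |  -9/10 ]
  [ 0    1     0  |      2 ]
  [ 0    0     1  |     -2 ]
ρ1 := ρ1 − 9/20·ρ3
  [ 1  1/4  0  |   0 ]
  [ 0    1  0  |   2 ]
  [ 0    0  1  |  -2 ]
ρ1 := ρ1 − 1/4·ρ2
  [ 1  0  0  |  -1/2 ]
  [ 0  1  0  |     2 ]
  [ 0  0  1  |    -2 ]
Reading off the last column: x = -1/2, y = 2, z = -2.

(-1/2, 2, -2)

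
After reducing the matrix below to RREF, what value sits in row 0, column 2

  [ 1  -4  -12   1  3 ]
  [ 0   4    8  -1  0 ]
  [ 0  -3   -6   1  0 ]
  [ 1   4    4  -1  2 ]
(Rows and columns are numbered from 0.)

-4

ρ4 → ρ4 − ρ1
  [ 1  -4  -12   1   3 ]
  [ 0   4    8  -1   0 ]
  [ 0  -3   -6   1   0 ]
  [ 0   8   16  -2  -1 ]
ρ2 → 1/4·ρ2
  [ 1  -4  -12     1   3 ]
  [ 0   1    2  -1/4   0 ]
  [ 0  -3   -6     1   0 ]
  [ 0   8   16    -2  -1 ]
ρ3 → ρ3 + 3·ρ2
  [ 1  -4  -12     1   3 ]
  [ 0   1    2  -1/4   0 ]
  [ 0   0    0   1/4   0 ]
  [ 0   8   16    -2  -1 ]
ρ4 → ρ4 − 8·ρ2
  [ 1  -4  -12     1   3 ]
  [ 0   1    2  -1/4   0 ]
  [ 0   0    0   1/4   0 ]
  [ 0   0    0     0  -1 ]
ρ3 → 4·ρ3
  [ 1  -4  -12     1   3 ]
  [ 0   1    2  -1/4   0 ]
  [ 0   0    0     1   0 ]
  [ 0   0    0     0  -1 ]
ρ4 → -1·ρ4
  [ 1  -4  -12     1  3 ]
  [ 0   1    2  -1/4  0 ]
  [ 0   0    0     1  0 ]
  [ 0   0    0     0  1 ]
ρ1 → ρ1 − 3·ρ4
  [ 1  -4  -12     1  0 ]
  [ 0   1    2  -1/4  0 ]
  [ 0   0    0     1  0 ]
  [ 0   0    0     0  1 ]
ρ2 → ρ2 + 1/4·ρ3
  [ 1  -4  -12  1  0 ]
  [ 0   1    2  0  0 ]
  [ 0   0    0  1  0 ]
  [ 0   0    0  0  1 ]
ρ1 → ρ1 − ρ3
  [ 1  -4  -12  0  0 ]
  [ 0   1    2  0  0 ]
  [ 0   0    0  1  0 ]
  [ 0   0    0  0  1 ]
ρ1 → ρ1 + 4·ρ2
  [ 1  0  -4  0  0 ]
  [ 0  1   2  0  0 ]
  [ 0  0   0  1  0 ]
  [ 0  0   0  0  1 ]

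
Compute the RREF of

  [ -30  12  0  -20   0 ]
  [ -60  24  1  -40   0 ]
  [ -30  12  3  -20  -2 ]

R1 → -1/30·R1
R2 → R2 + 60·R1
R3 → R3 + 30·R1
R3 → R3 − 3·R2
R3 → -1/2·R3

[[1, -2/5, 0, 2/3, 0], [0, 0, 1, 0, 0], [0, 0, 0, 0, 1]]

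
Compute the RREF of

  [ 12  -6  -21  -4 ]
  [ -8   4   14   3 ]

[[1, -1/2, -7/4, 0], [0, 0, 0, 1]]

Multiply ρ1 by 1/12.
  [  1  -1/2  -7/4  -1/3 ]
  [ -8     4    14     3 ]
Add 8 times ρ1 to ρ2.
  [ 1  -1/2  -7/4  -1/3 ]
  [ 0     0     0   1/3 ]
Multiply ρ2 by 3.
  [ 1  -1/2  -7/4  -1/3 ]
  [ 0     0     0     1 ]
Add 1/3 times ρ2 to ρ1.
  [ 1  -1/2  -7/4  0 ]
  [ 0     0     0  1 ]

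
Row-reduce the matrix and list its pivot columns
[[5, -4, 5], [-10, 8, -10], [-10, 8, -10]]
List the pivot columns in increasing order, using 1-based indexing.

1

Multiply r1 by 1/5.
  [   1  -4/5    1 ]
  [ -10     8  -10 ]
  [ -10     8  -10 ]
Add 10 times r1 to r2.
  [   1  -4/5    1 ]
  [   0     0    0 ]
  [ -10     8  -10 ]
Add 10 times r1 to r3.
  [ 1  -4/5  1 ]
  [ 0     0  0 ]
  [ 0     0  0 ]
Pivot columns are the columns containing a leading 1.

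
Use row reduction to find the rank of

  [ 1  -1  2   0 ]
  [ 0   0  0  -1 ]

r2 ← -1·r2
  [ 1  -1  2  0 ]
  [ 0   0  0  1 ]
The reduced form has 2 nonzero rows.

rank = 2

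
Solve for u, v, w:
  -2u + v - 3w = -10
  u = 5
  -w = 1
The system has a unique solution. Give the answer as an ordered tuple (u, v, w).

Form the augmented matrix and row-reduce:
  [ -2  1  -3  |  -10 ]
  [  1  0   0  |    5 ]
  [  0  0  -1  |    1 ]
ρ1 -> -1/2·ρ1
  [ 1  -1/2  3/2  |  5 ]
  [ 1     0    0  |  5 ]
  [ 0     0   -1  |  1 ]
ρ2 -> ρ2 − ρ1
  [ 1  -1/2   3/2  |  5 ]
  [ 0   1/2  -3/2  |  0 ]
  [ 0     0    -1  |  1 ]
ρ2 -> 2·ρ2
  [ 1  -1/2  3/2  |  5 ]
  [ 0     1   -3  |  0 ]
  [ 0     0   -1  |  1 ]
ρ3 -> -1·ρ3
  [ 1  -1/2  3/2  |   5 ]
  [ 0     1   -3  |   0 ]
  [ 0     0    1  |  -1 ]
ρ2 -> ρ2 + 3·ρ3
  [ 1  -1/2  3/2  |   5 ]
  [ 0     1    0  |  -3 ]
  [ 0     0    1  |  -1 ]
ρ1 -> ρ1 − 3/2·ρ3
  [ 1  -1/2  0  |  13/2 ]
  [ 0     1  0  |    -3 ]
  [ 0     0  1  |    -1 ]
ρ1 -> ρ1 + 1/2·ρ2
  [ 1  0  0  |   5 ]
  [ 0  1  0  |  -3 ]
  [ 0  0  1  |  -1 ]
Reading off the last column: u = 5, v = -3, w = -1.

(5, -3, -1)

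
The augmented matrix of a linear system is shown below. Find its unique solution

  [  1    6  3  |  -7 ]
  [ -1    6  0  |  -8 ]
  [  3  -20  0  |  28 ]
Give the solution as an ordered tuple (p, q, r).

(-4, -2, 3)

Add ρ1 to ρ2.
  [ 1    6  3  |   -7 ]
  [ 0   12  3  |  -15 ]
  [ 3  -20  0  |   28 ]
Subtract 3 times ρ1 from ρ3.
  [ 1    6   3  |   -7 ]
  [ 0   12   3  |  -15 ]
  [ 0  -38  -9  |   49 ]
Multiply ρ2 by 1/12.
  [ 1    6    3  |    -7 ]
  [ 0    1  1/4  |  -5/4 ]
  [ 0  -38   -9  |    49 ]
Add 38 times ρ2 to ρ3.
  [ 1  6    3  |    -7 ]
  [ 0  1  1/4  |  -5/4 ]
  [ 0  0  1/2  |   3/2 ]
Multiply ρ3 by 2.
  [ 1  6    3  |    -7 ]
  [ 0  1  1/4  |  -5/4 ]
  [ 0  0    1  |     3 ]
Subtract 1/4 times ρ3 from ρ2.
  [ 1  6  3  |  -7 ]
  [ 0  1  0  |  -2 ]
  [ 0  0  1  |   3 ]
Subtract 3 times ρ3 from ρ1.
  [ 1  6  0  |  -16 ]
  [ 0  1  0  |   -2 ]
  [ 0  0  1  |    3 ]
Subtract 6 times ρ2 from ρ1.
  [ 1  0  0  |  -4 ]
  [ 0  1  0  |  -2 ]
  [ 0  0  1  |   3 ]
Reading off the last column: p = -4, q = -2, r = 3.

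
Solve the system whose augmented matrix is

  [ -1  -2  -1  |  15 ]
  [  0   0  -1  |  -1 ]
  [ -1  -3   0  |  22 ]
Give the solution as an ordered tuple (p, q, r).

Multiply ρ1 by -1.
  [  1   2   1  |  -15 ]
  [  0   0  -1  |   -1 ]
  [ -1  -3   0  |   22 ]
Add ρ1 to ρ3.
  [ 1   2   1  |  -15 ]
  [ 0   0  -1  |   -1 ]
  [ 0  -1   1  |    7 ]
Swap ρ2 and ρ3.
  [ 1   2   1  |  -15 ]
  [ 0  -1   1  |    7 ]
  [ 0   0  -1  |   -1 ]
Multiply ρ2 by -1.
  [ 1  2   1  |  -15 ]
  [ 0  1  -1  |   -7 ]
  [ 0  0  -1  |   -1 ]
Multiply ρ3 by -1.
  [ 1  2   1  |  -15 ]
  [ 0  1  -1  |   -7 ]
  [ 0  0   1  |    1 ]
Add ρ3 to ρ2.
  [ 1  2  1  |  -15 ]
  [ 0  1  0  |   -6 ]
  [ 0  0  1  |    1 ]
Subtract ρ3 from ρ1.
  [ 1  2  0  |  -16 ]
  [ 0  1  0  |   -6 ]
  [ 0  0  1  |    1 ]
Subtract 2 times ρ2 from ρ1.
  [ 1  0  0  |  -4 ]
  [ 0  1  0  |  -6 ]
  [ 0  0  1  |   1 ]
Reading off the last column: p = -4, q = -6, r = 1.

(-4, -6, 1)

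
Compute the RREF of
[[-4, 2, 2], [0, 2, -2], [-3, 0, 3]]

[[1, 0, -1], [0, 1, -1], [0, 0, 0]]

Multiply R1 by -1/4.
  [  1  -1/2  -1/2 ]
  [  0     2    -2 ]
  [ -3     0     3 ]
Add 3 times R1 to R3.
  [ 1  -1/2  -1/2 ]
  [ 0     2    -2 ]
  [ 0  -3/2   3/2 ]
Multiply R2 by 1/2.
  [ 1  -1/2  -1/2 ]
  [ 0     1    -1 ]
  [ 0  -3/2   3/2 ]
Add 3/2 times R2 to R3.
  [ 1  -1/2  -1/2 ]
  [ 0     1    -1 ]
  [ 0     0     0 ]
Add 1/2 times R2 to R1.
  [ 1  0  -1 ]
  [ 0  1  -1 ]
  [ 0  0   0 ]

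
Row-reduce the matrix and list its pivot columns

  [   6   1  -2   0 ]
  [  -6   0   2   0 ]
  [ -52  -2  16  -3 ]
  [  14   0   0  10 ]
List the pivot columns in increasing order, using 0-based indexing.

0, 1, 2, 3

Multiply R1 by 1/6.
  [   1  1/6  -1/3   0 ]
  [  -6    0     2   0 ]
  [ -52   -2    16  -3 ]
  [  14    0     0  10 ]
Add 6 times R1 to R2.
  [   1  1/6  -1/3   0 ]
  [   0    1     0   0 ]
  [ -52   -2    16  -3 ]
  [  14    0     0  10 ]
Add 52 times R1 to R3.
  [  1   1/6  -1/3   0 ]
  [  0     1     0   0 ]
  [  0  20/3  -4/3  -3 ]
  [ 14     0     0  10 ]
Subtract 14 times R1 from R4.
  [ 1   1/6  -1/3   0 ]
  [ 0     1     0   0 ]
  [ 0  20/3  -4/3  -3 ]
  [ 0  -7/3  14/3  10 ]
Subtract 20/3 times R2 from R3.
  [ 1   1/6  -1/3   0 ]
  [ 0     1     0   0 ]
  [ 0     0  -4/3  -3 ]
  [ 0  -7/3  14/3  10 ]
Add 7/3 times R2 to R4.
  [ 1  1/6  -1/3   0 ]
  [ 0    1     0   0 ]
  [ 0    0  -4/3  -3 ]
  [ 0    0  14/3  10 ]
Multiply R3 by -3/4.
  [ 1  1/6  -1/3    0 ]
  [ 0    1     0    0 ]
  [ 0    0     1  9/4 ]
  [ 0    0  14/3   10 ]
Subtract 14/3 times R3 from R4.
  [ 1  1/6  -1/3     0 ]
  [ 0    1     0     0 ]
  [ 0    0     1   9/4 ]
  [ 0    0     0  -1/2 ]
Multiply R4 by -2.
  [ 1  1/6  -1/3    0 ]
  [ 0    1     0    0 ]
  [ 0    0     1  9/4 ]
  [ 0    0     0    1 ]
Subtract 9/4 times R4 from R3.
  [ 1  1/6  -1/3  0 ]
  [ 0    1     0  0 ]
  [ 0    0     1  0 ]
  [ 0    0     0  1 ]
Add 1/3 times R3 to R1.
  [ 1  1/6  0  0 ]
  [ 0    1  0  0 ]
  [ 0    0  1  0 ]
  [ 0    0  0  1 ]
Subtract 1/6 times R2 from R1.
  [ 1  0  0  0 ]
  [ 0  1  0  0 ]
  [ 0  0  1  0 ]
  [ 0  0  0  1 ]
Pivot columns are the columns containing a leading 1.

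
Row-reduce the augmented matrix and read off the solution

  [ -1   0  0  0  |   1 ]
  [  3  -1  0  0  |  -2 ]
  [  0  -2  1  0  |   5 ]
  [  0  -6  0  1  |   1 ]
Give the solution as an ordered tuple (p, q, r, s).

Multiply R1 by -1.
  [ 1   0  0  0  |  -1 ]
  [ 3  -1  0  0  |  -2 ]
  [ 0  -2  1  0  |   5 ]
  [ 0  -6  0  1  |   1 ]
Subtract 3 times R1 from R2.
  [ 1   0  0  0  |  -1 ]
  [ 0  -1  0  0  |   1 ]
  [ 0  -2  1  0  |   5 ]
  [ 0  -6  0  1  |   1 ]
Multiply R2 by -1.
  [ 1   0  0  0  |  -1 ]
  [ 0   1  0  0  |  -1 ]
  [ 0  -2  1  0  |   5 ]
  [ 0  -6  0  1  |   1 ]
Add 2 times R2 to R3.
  [ 1   0  0  0  |  -1 ]
  [ 0   1  0  0  |  -1 ]
  [ 0   0  1  0  |   3 ]
  [ 0  -6  0  1  |   1 ]
Add 6 times R2 to R4.
  [ 1  0  0  0  |  -1 ]
  [ 0  1  0  0  |  -1 ]
  [ 0  0  1  0  |   3 ]
  [ 0  0  0  1  |  -5 ]
Reading off the last column: p = -1, q = -1, r = 3, s = -5.

(-1, -1, 3, -5)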